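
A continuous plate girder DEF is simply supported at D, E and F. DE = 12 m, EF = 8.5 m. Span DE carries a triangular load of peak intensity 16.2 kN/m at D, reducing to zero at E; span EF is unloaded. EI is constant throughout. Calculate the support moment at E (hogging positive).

M_E = 79.66 kN·m

Take M_E as the redundant. Released structure: two simple spans DE and EF with a hinge at E.
End slopes at the hinge E, treating each span as simply supported:
  span DE: triangular load, peak 16.2: 7w₀L³/(360EI) = 544.3/EI
  relative rotation θ_0 = (544.3 + 0)/EI = 544.3/EI
A unit hogging moment at E produces rotation L₁/(3EI) + L₂/(3EI) = 6.833/EI.
Slope continuity at E: θ_0 = M_E·6.833/EI, so M_E = 544.3/6.833 = 79.66 kN·m (hogging).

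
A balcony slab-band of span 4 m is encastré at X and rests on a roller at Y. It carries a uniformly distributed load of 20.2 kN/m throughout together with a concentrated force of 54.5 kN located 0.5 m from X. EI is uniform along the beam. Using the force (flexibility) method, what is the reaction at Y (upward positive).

R_Y = 31.52 kN

Choose R_Y as the redundant. The primary structure is the cantilever fixed at X.
Downward deflection at the released point Y due to the loads:
  UDL 20.2: wL⁴/(8EI) = 646.4/EI
  point load 54.5 at a = 0.5: Pa²(3L − a)/(6EI) = 26.11/EI
  δ_0 = 672.5/EI
Flexibility coefficient — unit upward force at Y: δ_{YY} = L³/(3EI) = 21.33/EI.
Compatibility at Y: δ_0 − R_Y·δ_{YY} = 0, so R_Y = 672.5/21.33 = 31.52 kN.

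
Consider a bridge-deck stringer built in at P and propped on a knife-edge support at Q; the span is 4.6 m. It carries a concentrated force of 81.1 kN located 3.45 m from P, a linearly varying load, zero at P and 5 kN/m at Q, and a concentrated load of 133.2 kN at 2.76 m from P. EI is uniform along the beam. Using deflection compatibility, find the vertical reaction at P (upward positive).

R_P = 110.6 kN

Take the reaction at Q as the redundant and release it; the primary structure is a cantilever fixed at P.
Primary-structure tip deflection at Q by superposition:
  point load 81.1 at a = 3.45: Pa²(3L − a)/(6EI) = 1665/EI
  triangular load, peak 5 at the free end: 11w₀L⁴/(120EI) = 205.2/EI
  point load 133.2 at a = 2.76: Pa²(3L − a)/(6EI) = 1867/EI
  δ_0 = 3737/EI
Flexibility coefficient — unit upward force at Q: δ_{QQ} = L³/(3EI) = 32.45/EI.
Compatibility at Q: δ_0 − R_Q·δ_{QQ} = 0, so R_Q = 3737/32.45 = 115.2 kN.
Vertical equilibrium: R_P = ΣP − R_Q = 225.8 − 115.2 = 110.6 kN.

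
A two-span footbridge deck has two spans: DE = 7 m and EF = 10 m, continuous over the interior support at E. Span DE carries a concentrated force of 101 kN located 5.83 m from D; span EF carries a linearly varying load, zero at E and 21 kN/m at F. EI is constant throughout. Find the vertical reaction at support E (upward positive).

R_E = 145.6 kN

Release continuity at E by inserting a hinge; the redundant is the internal moment M_E. The primary structure is two simply-supported spans DE and EF.
Rotations at E on the released spans (each span's end-slope, ×1/EI):
  span DE: point load 101 at a = 5.83: Pab(L + a)/(6LEI) = 210.5/EI
  span EF: triangular load, peak 21: 7w₀L³/(360EI) = 408.3/EI
  relative rotation θ_0 = (210.5 + 408.3)/EI = 618.8/EI
A unit hogging moment at E produces rotation L₁/(3EI) + L₂/(3EI) = 5.667/EI.
Slope continuity at E: θ_0 = M_E·5.667/EI, so M_E = 618.8/5.667 = 109.2 kN·m (hogging).
Span DE, ΣM about D with M_E applied at E: R_E^{DE}·7 = 588.8 + 109.2, so R_E^{DE} = 99.72 kN and R_D = 101 − 99.72 = 1.282 kN.
Span EF, ΣM about F: R_E^{EF}·10 = 350 + 109.2, so R_E^{EF} = 45.92 kN and R_F = 105 − 45.92 = 59.08 kN.
R_E = 99.72 + 45.92 = 145.6 kN.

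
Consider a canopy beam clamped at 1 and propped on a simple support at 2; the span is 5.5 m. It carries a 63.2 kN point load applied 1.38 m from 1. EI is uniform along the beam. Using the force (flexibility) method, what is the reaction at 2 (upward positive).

Take the reaction at 2 as the redundant and release it; the primary structure is a cantilever fixed at 1.
Primary-structure tip deflection at 2 by superposition:
  point load 63.2 at a = 1.38: Pa²(3L − a)/(6EI) = 303.3/EI
Flexibility coefficient — unit upward force at 2: δ_{22} = L³/(3EI) = 55.46/EI.
Compatibility at 2: δ_0 − R_2·δ_{22} = 0, so R_2 = 303.3/55.46 = 5.469 kN.

R_2 = 5.469 kN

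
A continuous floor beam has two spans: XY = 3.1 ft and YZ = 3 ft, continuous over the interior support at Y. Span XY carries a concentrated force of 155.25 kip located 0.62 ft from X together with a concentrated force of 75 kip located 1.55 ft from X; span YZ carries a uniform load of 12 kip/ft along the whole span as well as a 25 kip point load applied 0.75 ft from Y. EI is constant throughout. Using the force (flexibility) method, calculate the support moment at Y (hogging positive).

M_Y = 58.32 kip·ft

Release continuity at Y by inserting a hinge; the redundant is the internal moment M_Y. The primary structure is two simply-supported spans XY and YZ.
End slopes at the hinge Y, treating each span as simply supported:
  span XY: point load 155.25 at a = 0.62: Pab(L + a)/(6LEI) = 47.74/EI
  span XY: point load 75 at a = 1.55: Pab(L + a)/(6LEI) = 45.05/EI
  span YZ: UDL 12: wL³/(24EI) = 13.5/EI
  span YZ: point load 25 at a = 0.75: Pab(L + b)/(6LEI) = 12.3/EI
  relative rotation θ_0 = (92.79 + 25.8)/EI = 118.6/EI
A unit hogging moment at Y produces rotation L₁/(3EI) + L₂/(3EI) = 2.033/EI.
Slope continuity at Y: θ_0 = M_Y·2.033/EI, so M_Y = 118.6/2.033 = 58.32 kip·ft (hogging).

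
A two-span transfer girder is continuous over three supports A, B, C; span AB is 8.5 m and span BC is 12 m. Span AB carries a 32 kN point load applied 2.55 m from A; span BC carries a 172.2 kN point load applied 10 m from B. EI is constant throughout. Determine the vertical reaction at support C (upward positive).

Take M_B as the redundant. Released structure: two simple spans AB and BC with a hinge at B.
End slopes at the hinge B, treating each span as simply supported:
  span AB: point load 32 at a = 2.55: Pab(L + a)/(6LEI) = 105.2/EI
  span BC: point load 172.2 at a = 10: Pab(L + b)/(6LEI) = 669.7/EI
  relative rotation θ_0 = (105.2 + 669.7)/EI = 774.9/EI
A unit hogging moment at B produces rotation L₁/(3EI) + L₂/(3EI) = 6.833/EI.
Compatibility: M_B·(L₁+L₂)/(3EI) = θ_0, giving M_B = 113.4 kN·m (hogging).
Span BC, ΣM about C: R_B^{BC}·12 = 344.4 + 113.4, so R_B^{BC} = 38.15 kN and R_C = 172.2 − 38.15 = 134.1 kN.

R_C = 134.1 kN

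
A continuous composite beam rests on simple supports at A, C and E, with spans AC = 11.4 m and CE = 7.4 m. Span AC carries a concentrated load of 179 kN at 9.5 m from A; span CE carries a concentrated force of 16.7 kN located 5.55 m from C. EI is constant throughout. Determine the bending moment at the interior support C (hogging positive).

M_C = 163.2 kN·m

Release continuity at C by inserting a hinge; the redundant is the internal moment M_C. The primary structure is two simply-supported spans AC and CE.
End slopes at the hinge C, treating each span as simply supported:
  span AC: point load 179 at a = 9.5: Pab(L + a)/(6LEI) = 987.2/EI
  span CE: point load 16.7 at a = 5.55: Pab(L + b)/(6LEI) = 35.72/EI
  relative rotation θ_0 = (987.2 + 35.72)/EI = 1023/EI
A unit hogging moment at C produces rotation L₁/(3EI) + L₂/(3EI) = 6.267/EI.
Compatibility: M_C·(L₁+L₂)/(3EI) = θ_0, giving M_C = 163.2 kN·m (hogging).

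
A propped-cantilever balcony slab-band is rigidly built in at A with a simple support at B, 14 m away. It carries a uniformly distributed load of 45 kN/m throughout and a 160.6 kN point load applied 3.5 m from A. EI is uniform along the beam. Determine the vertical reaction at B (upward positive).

R_B = 250.1 kN

Take the reaction at B as the redundant and release it; the primary structure is a cantilever fixed at A.
Primary-structure tip deflection at B by superposition:
  UDL 45: wL⁴/(8EI) = 216090/EI
  point load 160.6 at a = 3.5: Pa²(3L − a)/(6EI) = 12624/EI
  δ_0 = 228714/EI
Tip deflection under a unit load at B: L³/(3EI) = 914.7/EI.
Compatibility at B: δ_0 − R_B·δ_{BB} = 0, so R_B = 228714/914.7 = 250.1 kN.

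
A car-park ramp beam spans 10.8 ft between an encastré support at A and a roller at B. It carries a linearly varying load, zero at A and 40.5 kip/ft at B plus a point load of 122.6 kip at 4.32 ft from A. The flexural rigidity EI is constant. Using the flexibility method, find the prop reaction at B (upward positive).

Remove the prop at B; the released (primary) structure is a cantilever built in at A.
Free-end deflection of the primary structure under the applied loading (downward +):
  triangular load, peak 40.5 at the free end: 11w₀L⁴/(120EI) = 50508/EI
  point load 122.6 at a = 4.32: Pa²(3L − a)/(6EI) = 10708/EI
  δ_0 = 61216/EI
Tip deflection under a unit load at B: L³/(3EI) = 419.9/EI.
Compatibility at B: δ_0 − R_B·δ_{BB} = 0, so R_B = 61216/419.9 = 145.8 kip.

R_B = 145.8 kip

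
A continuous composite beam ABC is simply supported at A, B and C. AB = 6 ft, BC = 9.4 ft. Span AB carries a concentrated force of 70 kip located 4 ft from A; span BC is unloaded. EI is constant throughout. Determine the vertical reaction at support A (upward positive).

R_A = 18.28 kip

Release continuity at B by inserting a hinge; the redundant is the internal moment M_B. The primary structure is two simply-supported spans AB and BC.
Discontinuity in slope at B on the released structure — sum the simple-span end rotations:
  span AB: point load 70 at a = 4: Pab(L + a)/(6LEI) = 155.6/EI
  relative rotation θ_0 = (155.6 + 0)/EI = 155.6/EI
A unit hogging moment at B produces rotation L₁/(3EI) + L₂/(3EI) = 5.133/EI.
Slope continuity at B: θ_0 = M_B·5.133/EI, so M_B = 155.6/5.133 = 30.3 kip·ft (hogging).
Span AB, ΣM about A with M_B applied at B: R_B^{AB}·6 = 280 + 30.3, so R_B^{AB} = 51.72 kip and R_A = 70 − 51.72 = 18.28 kip.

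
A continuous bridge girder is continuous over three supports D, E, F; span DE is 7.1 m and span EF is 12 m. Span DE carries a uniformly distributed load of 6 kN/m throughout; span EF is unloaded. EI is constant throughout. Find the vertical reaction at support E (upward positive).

Release continuity at E by inserting a hinge; the redundant is the internal moment M_E. The primary structure is two simply-supported spans DE and EF.
Rotations at E on the released spans (each span's end-slope, ×1/EI):
  span DE: UDL 6: wL³/(24EI) = 89.48/EI
  relative rotation θ_0 = (89.48 + 0)/EI = 89.48/EI
A unit hogging moment at E produces rotation L₁/(3EI) + L₂/(3EI) = 6.367/EI.
Slope continuity at E: θ_0 = M_E·6.367/EI, so M_E = 89.48/6.367 = 14.05 kN·m (hogging).
Span DE, ΣM about D with M_E applied at E: R_E^{DE}·7.1 = 151.2 + 14.05, so R_E^{DE} = 23.28 kN and R_D = 42.6 − 23.28 = 19.32 kN.
Span EF, ΣM about F: R_E^{EF}·12 = 0 + 14.05, so R_E^{EF} = 1.171 kN and R_F = 0 − 1.171 = -1.171 kN.
R_E = 23.28 + 1.171 = 24.45 kN.

R_E = 24.45 kN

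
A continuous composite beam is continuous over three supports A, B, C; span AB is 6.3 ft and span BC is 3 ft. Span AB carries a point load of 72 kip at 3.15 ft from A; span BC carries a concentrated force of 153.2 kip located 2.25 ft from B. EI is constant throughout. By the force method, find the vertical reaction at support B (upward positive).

Insert a hinge at B; M_B is the redundant, and each span becomes simply supported.
Discontinuity in slope at B on the released structure — sum the simple-span end rotations:
  span AB: point load 72 at a = 3.15: Pab(L + a)/(6LEI) = 178.6/EI
  span BC: point load 153.2 at a = 2.25: Pab(L + b)/(6LEI) = 53.86/EI
  relative rotation θ_0 = (178.6 + 53.86)/EI = 232.5/EI
A unit hogging moment at B produces rotation L₁/(3EI) + L₂/(3EI) = 3.1/EI.
Compatibility: M_B·(L₁+L₂)/(3EI) = θ_0, giving M_B = 74.99 kip·ft (hogging).
Span AB, ΣM about A with M_B applied at B: R_B^{AB}·6.3 = 226.8 + 74.99, so R_B^{AB} = 47.9 kip and R_A = 72 − 47.9 = 24.1 kip.
Span BC, ΣM about C: R_B^{BC}·3 = 114.9 + 74.99, so R_B^{BC} = 63.3 kip and R_C = 153.2 − 63.3 = 89.9 kip.
R_B = 47.9 + 63.3 = 111.2 kip.

R_B = 111.2 kip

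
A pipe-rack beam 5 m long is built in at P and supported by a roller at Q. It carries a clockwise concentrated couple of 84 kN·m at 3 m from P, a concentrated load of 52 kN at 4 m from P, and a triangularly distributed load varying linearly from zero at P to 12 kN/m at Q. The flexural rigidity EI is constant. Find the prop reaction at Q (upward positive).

Choose R_Q as the redundant. The primary structure is the cantilever fixed at P.
Primary-structure tip deflection at Q by superposition:
  clockwise couple 84 at a = 3: M₀a(2L − a)/(2EI) = 882/EI
  point load 52 at a = 4: Pa²(3L − a)/(6EI) = 1525/EI
  triangular load, peak 12 at the free end: 11w₀L⁴/(120EI) = 687.5/EI
  δ_0 = 3095/EI
Tip deflection under a unit load at Q: L³/(3EI) = 41.67/EI.
The prop prevents deflection at Q: R_Q = δ_0/δ_{QQ} = 3095/41.67 = 74.28 kN.

R_Q = 74.28 kN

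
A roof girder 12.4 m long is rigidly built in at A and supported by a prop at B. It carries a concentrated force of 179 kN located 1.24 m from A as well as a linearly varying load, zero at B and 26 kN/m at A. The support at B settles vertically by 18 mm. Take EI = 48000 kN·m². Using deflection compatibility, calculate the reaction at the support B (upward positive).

R_B = 33.48 kN

Choose R_B as the redundant. The primary structure is the cantilever fixed at A.
Downward deflection at the released point B due to the loads:
  point load 179 at a = 1.24: Pa²(3L − a)/(6EI) = 1650/EI
  triangular load, peak 26 at the fixed end: w₀L⁴/(30EI) = 20490/EI
  δ_0 = 22139/EI
Flexibility coefficient — unit upward force at B: δ_{BB} = L³/(3EI) = 635.5/EI.
With EI = 48000 kN·m²: δ_0 = 0.46124 m and δ_{BB} = 0.01324 m/kN.
Compatibility — the beam at B must follow the support down by 0.018 m: δ_0 − R_B·δ_{BB} = 0.018, so R_B = (0.46124 − 0.018)/0.01324 = 33.48 kN.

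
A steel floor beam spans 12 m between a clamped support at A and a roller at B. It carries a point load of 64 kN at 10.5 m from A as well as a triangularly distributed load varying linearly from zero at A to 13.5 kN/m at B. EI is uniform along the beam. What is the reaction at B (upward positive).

R_B = 96.61 kN

Choose R_B as the redundant. The primary structure is the cantilever fixed at A.
Free-end deflection of the primary structure under the applied loading (downward +):
  point load 64 at a = 10.5: Pa²(3L − a)/(6EI) = 29988/EI
  triangular load, peak 13.5 at the free end: 11w₀L⁴/(120EI) = 25661/EI
  δ_0 = 55649/EI
Tip deflection under a unit load at B: L³/(3EI) = 576/EI.
Compatibility at B: δ_0 − R_B·δ_{BB} = 0, so R_B = 55649/576 = 96.61 kN.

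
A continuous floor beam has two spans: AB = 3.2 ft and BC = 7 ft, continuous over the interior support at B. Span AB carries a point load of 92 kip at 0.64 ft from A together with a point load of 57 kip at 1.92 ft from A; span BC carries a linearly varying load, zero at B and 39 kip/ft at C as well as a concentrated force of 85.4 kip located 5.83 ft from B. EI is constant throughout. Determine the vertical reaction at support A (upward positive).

R_A = 55.87 kip

Insert a hinge at B; M_B is the redundant, and each span becomes simply supported.
Rotations at B on the released spans (each span's end-slope, ×1/EI):
  span AB: point load 92 at a = 0.64: Pab(L + a)/(6LEI) = 30.15/EI
  span AB: point load 57 at a = 1.92: Pab(L + a)/(6LEI) = 37.36/EI
  span BC: triangular load, peak 39: 7w₀L³/(360EI) = 260.1/EI
  span BC: point load 85.4 at a = 5.83: Pab(L + b)/(6LEI) = 113.3/EI
  relative rotation θ_0 = (67.5 + 373.4)/EI = 440.9/EI
A unit hogging moment at B produces rotation L₁/(3EI) + L₂/(3EI) = 3.4/EI.
Slope continuity at B: θ_0 = M_B·3.4/EI, so M_B = 440.9/3.4 = 129.7 kip·ft (hogging).
Span AB, ΣM about A with M_B applied at B: R_B^{AB}·3.2 = 168.3 + 129.7, so R_B^{AB} = 93.13 kip and R_A = 149 − 93.13 = 55.87 kip.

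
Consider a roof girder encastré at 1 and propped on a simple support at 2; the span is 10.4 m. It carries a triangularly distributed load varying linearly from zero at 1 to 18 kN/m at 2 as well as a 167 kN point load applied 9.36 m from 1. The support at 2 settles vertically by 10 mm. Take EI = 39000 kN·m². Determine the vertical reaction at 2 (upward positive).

Remove the prop at 2; the released (primary) structure is a cantilever built in at 1.
Deflection at 2 on the released cantilever, summing each load's contribution:
  triangular load, peak 18 at the free end: 11w₀L⁴/(120EI) = 19303/EI
  point load 167 at a = 9.36: Pa²(3L − a)/(6EI) = 53256/EI
  δ_0 = 72559/EI
Flexibility coefficient — unit upward force at 2: δ_{22} = L³/(3EI) = 375/EI.
With EI = 39000 kN·m²: δ_0 = 1.8605 m and δ_{22} = 0.009614 m/kN.
Compatibility — the beam at 2 must follow the support down by 0.01 m: δ_0 − R_2·δ_{22} = 0.01, so R_2 = (1.8605 − 0.01)/0.009614 = 192.5 kN.

R_2 = 192.5 kN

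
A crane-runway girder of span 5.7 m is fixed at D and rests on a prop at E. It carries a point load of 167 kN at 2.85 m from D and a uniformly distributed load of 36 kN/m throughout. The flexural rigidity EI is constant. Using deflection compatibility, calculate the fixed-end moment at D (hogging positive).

Release the roller at E. Primary structure: cantilever fixed at D.
Primary-structure tip deflection at E by superposition:
  point load 167 at a = 2.85: Pa²(3L − a)/(6EI) = 3222/EI
  UDL 36: wL⁴/(8EI) = 4750/EI
  δ_0 = 7972/EI
Flexibility coefficient — unit upward force at E: δ_{EE} = L³/(3EI) = 61.73/EI.
Compatibility at E: δ_0 − R_E·δ_{EE} = 0, so R_E = 7972/61.73 = 129.1 kN.
Moment equilibrium about D: M_D = Σ(load moments about D) − R_E·L = 1061 − 129.1×5.7 = 324.7 kN·m.

M_D = 324.7 kN·m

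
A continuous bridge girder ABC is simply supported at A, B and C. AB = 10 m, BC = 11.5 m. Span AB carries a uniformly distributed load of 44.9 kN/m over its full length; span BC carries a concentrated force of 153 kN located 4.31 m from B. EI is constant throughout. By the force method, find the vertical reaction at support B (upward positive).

R_B = 402.5 kN

Take M_B as the redundant. Released structure: two simple spans AB and BC with a hinge at B.
Rotations at B on the released spans (each span's end-slope, ×1/EI):
  span AB: UDL 44.9: wL³/(24EI) = 1871/EI
  span BC: point load 153 at a = 4.31: Pab(L + b)/(6LEI) = 1284/EI
  relative rotation θ_0 = (1871 + 1284)/EI = 3155/EI
A unit hogging moment at B produces rotation L₁/(3EI) + L₂/(3EI) = 7.167/EI.
Slope continuity at B: θ_0 = M_B·7.167/EI, so M_B = 3155/7.167 = 440.2 kN·m (hogging).
Span AB, ΣM about A with M_B applied at B: R_B^{AB}·10 = 2245 + 440.2, so R_B^{AB} = 268.5 kN and R_A = 449 − 268.5 = 180.5 kN.
Span BC, ΣM about C: R_B^{BC}·11.5 = 1100 + 440.2, so R_B^{BC} = 133.9 kN and R_C = 153 − 133.9 = 19.06 kN.
R_B = 268.5 + 133.9 = 402.5 kN.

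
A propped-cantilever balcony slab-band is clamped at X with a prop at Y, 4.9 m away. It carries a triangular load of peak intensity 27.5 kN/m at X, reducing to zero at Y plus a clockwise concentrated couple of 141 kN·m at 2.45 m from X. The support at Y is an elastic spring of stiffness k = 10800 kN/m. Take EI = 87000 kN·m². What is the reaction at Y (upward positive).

R_Y = 38.03 kN

Choose R_Y as the redundant. The primary structure is the cantilever fixed at X.
Primary-structure tip deflection at Y by superposition:
  triangular load, peak 27.5 at the fixed end: w₀L⁴/(30EI) = 528.4/EI
  clockwise couple 141 at a = 2.45: M₀a(2L − a)/(2EI) = 1270/EI
  δ_0 = 1798/EI
Flexibility coefficient — unit upward force at Y: δ_{YY} = L³/(3EI) = 39.22/EI.
With EI = 87000 kN·m²: δ_0 = 0.020666 m and δ_{YY} = 0.000451 m/kN.
Compatibility — the spring shortens by R_Y/k under the reaction it provides: δ_0 − R_Y·δ_{YY} = R_Y/k. With 1/k = 0.000093 m/kN, R_Y = δ_0 / (δ_{YY} + 1/k) = 0.020666 / (0.000451 + 0.000093) = 38.03 kN.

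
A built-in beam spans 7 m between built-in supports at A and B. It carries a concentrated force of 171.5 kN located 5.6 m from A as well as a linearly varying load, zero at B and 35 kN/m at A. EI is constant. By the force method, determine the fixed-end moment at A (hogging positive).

M_A = 124.2 kN·m

Release both end moments; the primary structure is a simply-supported span AB with redundants M_A and M_B.
End rotations of the released simple span under the applied load (×1/EI):
  at A: point load 171.5 at a = 5.6: Pab(L + b)/(6LEI) = 268.9/EI
  at B: point load 171.5 at a = 5.6: Pab(L + a)/(6LEI) = 403.4/EI
  at A: triangular load, peak 35: w₀L³/(45EI) = 266.8/EI
  at B: triangular load, peak 35: 7w₀L³/(360EI) = 233.4/EI
  θ_A0 = 535.7/EI,  θ_B0 = 636.8/EI
Flexibility coefficients: a unit moment at one end gives L/(3EI) there and L/(6EI) at the far end, so f₁₁ = f₂₂ = 2.333/EI and f₁₂ = f₂₁ = 1.167/EI.
Compatibility — zero rotation at each built-in end:
  2.333 M_A + 1.167 M_B = 535.7
  1.167 M_A + 2.333 M_B = 636.8
Solving the pair gives M_A = 124.2 kN·m and M_B = 210.8 kN·m (hogging).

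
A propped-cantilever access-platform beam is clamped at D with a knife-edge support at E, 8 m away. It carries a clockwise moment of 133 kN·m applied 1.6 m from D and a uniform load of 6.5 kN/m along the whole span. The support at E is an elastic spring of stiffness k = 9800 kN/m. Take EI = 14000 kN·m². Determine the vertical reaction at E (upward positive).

Release the roller at E. Primary structure: cantilever fixed at D.
Deflection at E on the released cantilever, summing each load's contribution:
  clockwise couple 133 at a = 1.6: M₀a(2L − a)/(2EI) = 1532/EI
  UDL 6.5: wL⁴/(8EI) = 3328/EI
  δ_0 = 4860/EI
Tip deflection under a unit load at E: L³/(3EI) = 170.7/EI.
With EI = 14000 kN·m²: δ_0 = 0.34715 m and δ_{EE} = 0.01219 m/kN.
Compatibility — the spring shortens by R_E/k under the reaction it provides: δ_0 − R_E·δ_{EE} = R_E/k. With 1/k = 0.000102 m/kN, R_E = δ_0 / (δ_{EE} + 1/k) = 0.34715 / (0.01219 + 0.000102) = 28.24 kN.

R_E = 28.24 kN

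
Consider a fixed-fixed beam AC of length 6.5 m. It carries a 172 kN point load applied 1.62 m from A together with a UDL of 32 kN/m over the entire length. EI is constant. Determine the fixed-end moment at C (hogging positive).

Release both end moments; the primary structure is a simply-supported span AC with redundants M_A and M_C.
Simple-span end rotations at A and C under the given loads:
  at A: point load 172 at a = 1.62: Pab(L + b)/(6LEI) = 396.8/EI
  at C: point load 172 at a = 1.62: Pab(L + a)/(6LEI) = 283.1/EI
  at A: UDL 32: wL³/(24EI) = 366.2/EI
  at C: UDL 32: wL³/(24EI) = 366.2/EI
  θ_A0 = 762.9/EI,  θ_C0 = 649.3/EI
Flexibility coefficients: a unit moment at one end gives L/(3EI) there and L/(6EI) at the far end, so f₁₁ = f₂₂ = 2.167/EI and f₁₂ = f₂₁ = 1.083/EI.
Compatibility — zero rotation at each built-in end:
  2.167 M_A + 1.083 M_C = 762.9
  1.083 M_A + 2.167 M_C = 649.3
Solving the pair gives M_A = 269.7 kN·m and M_C = 164.8 kN·m (hogging).

M_C = 164.8 kN·m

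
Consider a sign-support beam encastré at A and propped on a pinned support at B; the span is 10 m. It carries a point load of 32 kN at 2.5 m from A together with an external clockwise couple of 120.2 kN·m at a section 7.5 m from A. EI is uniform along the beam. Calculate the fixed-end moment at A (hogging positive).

Release the roller at B. Primary structure: cantilever fixed at A.
Downward deflection at the released point B due to the loads:
  point load 32 at a = 2.5: Pa²(3L − a)/(6EI) = 916.7/EI
  clockwise couple 120.2 at a = 7.5: M₀a(2L − a)/(2EI) = 5634/EI
  δ_0 = 6551/EI
Tip deflection under a unit load at B: L³/(3EI) = 333.3/EI.
The prop prevents deflection at B: R_B = δ_0/δ_{BB} = 6551/333.3 = 19.65 kN.
Moment equilibrium about A: M_A = Σ(load moments about A) − R_B·L = 200.2 − 19.65×10 = 3.669 kN·m.

M_A = 3.669 kN·m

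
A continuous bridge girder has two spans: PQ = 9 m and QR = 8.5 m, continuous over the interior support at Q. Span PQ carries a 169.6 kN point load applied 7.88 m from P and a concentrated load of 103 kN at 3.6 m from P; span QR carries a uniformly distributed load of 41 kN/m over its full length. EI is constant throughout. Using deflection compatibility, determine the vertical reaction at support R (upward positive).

R_R = 134.2 kN

Take M_Q as the redundant. Released structure: two simple spans PQ and QR with a hinge at Q.
Rotations at Q on the released spans (each span's end-slope, ×1/EI):
  span PQ: point load 169.6 at a = 7.88: Pab(L + a)/(6LEI) = 467.9/EI
  span PQ: point load 103 at a = 3.6: Pab(L + a)/(6LEI) = 467.2/EI
  span QR: UDL 41: wL³/(24EI) = 1049/EI
  relative rotation θ_0 = (935.1 + 1049)/EI = 1984/EI
A unit hogging moment at Q produces rotation L₁/(3EI) + L₂/(3EI) = 5.833/EI.
Compatibility: M_Q·(L₁+L₂)/(3EI) = θ_0, giving M_Q = 340.2 kN·m (hogging).
Span QR, ΣM about R: R_Q^{QR}·8.5 = 1481 + 340.2, so R_Q^{QR} = 214.3 kN and R_R = 348.5 − 214.3 = 134.2 kN.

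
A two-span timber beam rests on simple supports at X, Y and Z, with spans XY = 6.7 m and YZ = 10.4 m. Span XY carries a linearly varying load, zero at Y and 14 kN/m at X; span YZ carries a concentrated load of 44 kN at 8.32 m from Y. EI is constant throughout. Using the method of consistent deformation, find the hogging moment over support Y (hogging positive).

Take M_Y as the redundant. Released structure: two simple spans XY and YZ with a hinge at Y.
Discontinuity in slope at Y on the released structure — sum the simple-span end rotations:
  span XY: triangular load, peak 14: 7w₀L³/(360EI) = 81.87/EI
  span YZ: point load 44 at a = 8.32: Pab(L + b)/(6LEI) = 152.3/EI
  relative rotation θ_0 = (81.87 + 152.3)/EI = 234.2/EI
A unit hogging moment at Y produces rotation L₁/(3EI) + L₂/(3EI) = 5.7/EI.
Compatibility: M_Y·(L₁+L₂)/(3EI) = θ_0, giving M_Y = 41.08 kN·m (hogging).

M_Y = 41.08 kN·m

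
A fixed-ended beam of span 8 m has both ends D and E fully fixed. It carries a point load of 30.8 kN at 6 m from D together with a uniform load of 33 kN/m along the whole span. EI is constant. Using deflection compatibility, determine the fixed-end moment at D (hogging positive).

M_D = 187.6 kN·m

Take the two fixed-end moments M_D, M_E as redundants; the released structure is the simple span DE.
Simple-span end rotations at D and E under the given loads:
  at D: point load 30.8 at a = 6: Pab(L + b)/(6LEI) = 77/EI
  at E: point load 30.8 at a = 6: Pab(L + a)/(6LEI) = 107.8/EI
  at D: UDL 33: wL³/(24EI) = 704/EI
  at E: UDL 33: wL³/(24EI) = 704/EI
  θ_D0 = 781/EI,  θ_E0 = 811.8/EI
Flexibility coefficients: a unit moment at one end gives L/(3EI) there and L/(6EI) at the far end, so f₁₁ = f₂₂ = 2.667/EI and f₁₂ = f₂₁ = 1.333/EI.
Compatibility — zero rotation at each built-in end:
  2.667 M_D + 1.333 M_E = 781
  1.333 M_D + 2.667 M_E = 811.8
Solving the pair gives M_D = 187.6 kN·m and M_E = 210.7 kN·m (hogging).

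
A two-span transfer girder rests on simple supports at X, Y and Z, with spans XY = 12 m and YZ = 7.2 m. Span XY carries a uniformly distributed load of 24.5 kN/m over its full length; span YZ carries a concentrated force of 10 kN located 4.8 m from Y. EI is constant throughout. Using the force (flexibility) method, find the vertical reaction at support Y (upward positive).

Insert a hinge at Y; M_Y is the redundant, and each span becomes simply supported.
Discontinuity in slope at Y on the released structure — sum the simple-span end rotations:
  span XY: UDL 24.5: wL³/(24EI) = 1764/EI
  span YZ: point load 10 at a = 4.8: Pab(L + b)/(6LEI) = 25.6/EI
  relative rotation θ_0 = (1764 + 25.6)/EI = 1790/EI
A unit hogging moment at Y produces rotation L₁/(3EI) + L₂/(3EI) = 6.4/EI.
Compatibility: M_Y·(L₁+L₂)/(3EI) = θ_0, giving M_Y = 279.6 kN·m (hogging).
Span XY, ΣM about X with M_Y applied at Y: R_Y^{XY}·12 = 1764 + 279.6, so R_Y^{XY} = 170.3 kN and R_X = 294 − 170.3 = 123.7 kN.
Span YZ, ΣM about Z: R_Y^{YZ}·7.2 = 24 + 279.6, so R_Y^{YZ} = 42.17 kN and R_Z = 10 − 42.17 = -32.17 kN.
R_Y = 170.3 + 42.17 = 212.5 kN.

R_Y = 212.5 kN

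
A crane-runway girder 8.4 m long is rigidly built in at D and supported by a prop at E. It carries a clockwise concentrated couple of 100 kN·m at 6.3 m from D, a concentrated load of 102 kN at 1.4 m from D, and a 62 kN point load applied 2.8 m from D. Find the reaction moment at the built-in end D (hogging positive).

Release the roller at E. Primary structure: cantilever fixed at D.
Deflection at E on the released cantilever, summing each load's contribution:
  clockwise couple 100 at a = 6.3: M₀a(2L − a)/(2EI) = 3308/EI
  point load 102 at a = 1.4: Pa²(3L − a)/(6EI) = 793/EI
  point load 62 at a = 2.8: Pa²(3L − a)/(6EI) = 1815/EI
  δ_0 = 5915/EI
Flexibility coefficient — unit upward force at E: δ_{EE} = L³/(3EI) = 197.6/EI.
Compatibility at E: δ_0 − R_E·δ_{EE} = 0, so R_E = 5915/197.6 = 29.94 kN.
Moment equilibrium about D: M_D = Σ(load moments about D) − R_E·L = 416.4 − 29.94×8.4 = 164.9 kN·m.

M_D = 164.9 kN·m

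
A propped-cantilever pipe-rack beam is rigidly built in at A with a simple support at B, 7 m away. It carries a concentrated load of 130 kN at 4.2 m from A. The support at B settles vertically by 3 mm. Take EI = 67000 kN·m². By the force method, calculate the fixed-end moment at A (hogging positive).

M_A = 165.2 kN·m

Take the reaction at B as the redundant and release it; the primary structure is a cantilever fixed at A.
Deflection at B on the released cantilever, summing each load's contribution:
  point load 130 at a = 4.2: Pa²(3L − a)/(6EI) = 6421/EI
Tip deflection under a unit load at B: L³/(3EI) = 114.3/EI.
With EI = 67000 kN·m²: δ_0 = 0.095835 m and δ_{BB} = 0.001706 m/kN.
Compatibility — the beam at B must follow the support down by 0.003 m: δ_0 − R_B·δ_{BB} = 0.003, so R_B = (0.095835 − 0.003)/0.001706 = 54.4 kN.
Moment equilibrium about A: M_A = Σ(load moments about A) − R_B·L = 546 − 54.4×7 = 165.2 kN·m.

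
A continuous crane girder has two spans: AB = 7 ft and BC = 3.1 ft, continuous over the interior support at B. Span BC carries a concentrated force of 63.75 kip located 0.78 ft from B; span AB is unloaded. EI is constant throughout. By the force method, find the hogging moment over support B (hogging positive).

Release continuity at B by inserting a hinge; the redundant is the internal moment M_B. The primary structure is two simply-supported spans AB and BC.
Discontinuity in slope at B on the released structure — sum the simple-span end rotations:
  span BC: point load 63.75 at a = 0.78: Pab(L + b)/(6LEI) = 33.62/EI
  relative rotation θ_0 = (0 + 33.62)/EI = 33.62/EI
A unit hogging moment at B produces rotation L₁/(3EI) + L₂/(3EI) = 3.367/EI.
Compatibility: M_B·(L₁+L₂)/(3EI) = θ_0, giving M_B = 9.985 kip·ft (hogging).

M_B = 9.985 kip·ft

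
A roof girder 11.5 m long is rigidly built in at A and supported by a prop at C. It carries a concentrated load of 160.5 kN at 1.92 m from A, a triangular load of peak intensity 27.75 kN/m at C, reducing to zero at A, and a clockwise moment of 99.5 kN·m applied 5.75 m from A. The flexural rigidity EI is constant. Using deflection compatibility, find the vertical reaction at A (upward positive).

R_A = 216.2 kN

Release the roller at C. Primary structure: cantilever fixed at A.
Downward deflection at the released point C due to the loads:
  point load 160.5 at a = 1.92: Pa²(3L − a)/(6EI) = 3213/EI
  triangular load, peak 27.75 at the free end: 11w₀L⁴/(120EI) = 44490/EI
  clockwise couple 99.5 at a = 5.75: M₀a(2L − a)/(2EI) = 4935/EI
  δ_0 = 52638/EI
Flexibility coefficient — unit upward force at C: δ_{CC} = L³/(3EI) = 507/EI.
Compatibility at C: δ_0 − R_C·δ_{CC} = 0, so R_C = 52638/507 = 103.8 kN.
Vertical equilibrium: R_A = ΣP − R_C = 320.1 − 103.8 = 216.2 kN.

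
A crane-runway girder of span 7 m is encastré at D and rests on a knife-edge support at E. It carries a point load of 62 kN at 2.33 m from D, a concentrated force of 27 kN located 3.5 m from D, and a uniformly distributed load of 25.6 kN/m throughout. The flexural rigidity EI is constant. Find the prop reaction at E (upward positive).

R_E = 84.8 kN

Take the reaction at E as the redundant and release it; the primary structure is a cantilever fixed at D.
Downward deflection at the released point E due to the loads:
  point load 62 at a = 2.33: Pa²(3L − a)/(6EI) = 1047/EI
  point load 27 at a = 3.5: Pa²(3L − a)/(6EI) = 964.7/EI
  UDL 25.6: wL⁴/(8EI) = 7683/EI
  δ_0 = 9695/EI
Tip deflection under a unit load at E: L³/(3EI) = 114.3/EI.
The prop prevents deflection at E: R_E = δ_0/δ_{EE} = 9695/114.3 = 84.8 kN.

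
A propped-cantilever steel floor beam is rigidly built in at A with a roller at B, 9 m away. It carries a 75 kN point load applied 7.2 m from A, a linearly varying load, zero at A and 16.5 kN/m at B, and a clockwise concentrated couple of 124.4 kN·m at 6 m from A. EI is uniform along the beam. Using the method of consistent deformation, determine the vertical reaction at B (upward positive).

Choose R_B as the redundant. The primary structure is the cantilever fixed at A.
Downward deflection at the released point B due to the loads:
  point load 75 at a = 7.2: Pa²(3L − a)/(6EI) = 12830/EI
  triangular load, peak 16.5 at the free end: 11w₀L⁴/(120EI) = 9924/EI
  clockwise couple 124.4 at a = 6: M₀a(2L − a)/(2EI) = 4478/EI
  δ_0 = 27232/EI
Flexibility coefficient — unit upward force at B: δ_{BB} = L³/(3EI) = 243/EI.
Compatibility at B: δ_0 − R_B·δ_{BB} = 0, so R_B = 27232/243 = 112.1 kN.

R_B = 112.1 kN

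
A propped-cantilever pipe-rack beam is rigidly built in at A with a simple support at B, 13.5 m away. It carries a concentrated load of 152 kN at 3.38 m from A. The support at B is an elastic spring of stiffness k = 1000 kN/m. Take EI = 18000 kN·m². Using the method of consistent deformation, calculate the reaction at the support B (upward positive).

Release the roller at B. Primary structure: cantilever fixed at A.
Free-end deflection of the primary structure under the applied loading (downward +):
  point load 152 at a = 3.38: Pa²(3L − a)/(6EI) = 10743/EI
Tip deflection under a unit load at B: L³/(3EI) = 820.1/EI.
With EI = 18000 kN·m²: δ_0 = 0.59684 m and δ_{BB} = 0.045562 m/kN.
Compatibility — the spring shortens by R_B/k under the reaction it provides: δ_0 − R_B·δ_{BB} = R_B/k. With 1/k = 0.001 m/kN, R_B = δ_0 / (δ_{BB} + 1/k) = 0.59684 / (0.045562 + 0.001) = 12.82 kN.

R_B = 12.82 kN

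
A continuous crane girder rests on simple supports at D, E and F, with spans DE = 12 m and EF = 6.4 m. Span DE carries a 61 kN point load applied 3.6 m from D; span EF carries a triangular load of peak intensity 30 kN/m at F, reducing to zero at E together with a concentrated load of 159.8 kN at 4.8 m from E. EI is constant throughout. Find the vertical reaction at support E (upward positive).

R_E = 121.8 kN

Release continuity at E by inserting a hinge; the redundant is the internal moment M_E. The primary structure is two simply-supported spans DE and EF.
Discontinuity in slope at E on the released structure — sum the simple-span end rotations:
  span DE: point load 61 at a = 3.6: Pab(L + a)/(6LEI) = 399.7/EI
  span EF: triangular load, peak 30: 7w₀L³/(360EI) = 152.9/EI
  span EF: point load 159.8 at a = 4.8: Pab(L + b)/(6LEI) = 255.7/EI
  relative rotation θ_0 = (399.7 + 408.6)/EI = 808.3/EI
A unit hogging moment at E produces rotation L₁/(3EI) + L₂/(3EI) = 6.133/EI.
Compatibility: M_E·(L₁+L₂)/(3EI) = θ_0, giving M_E = 131.8 kN·m (hogging).
Span DE, ΣM about D with M_E applied at E: R_E^{DE}·12 = 219.6 + 131.8, so R_E^{DE} = 29.28 kN and R_D = 61 − 29.28 = 31.72 kN.
Span EF, ΣM about F: R_E^{EF}·6.4 = 460.5 + 131.8, so R_E^{EF} = 92.54 kN and R_F = 255.8 − 92.54 = 163.3 kN.
R_E = 29.28 + 92.54 = 121.8 kN.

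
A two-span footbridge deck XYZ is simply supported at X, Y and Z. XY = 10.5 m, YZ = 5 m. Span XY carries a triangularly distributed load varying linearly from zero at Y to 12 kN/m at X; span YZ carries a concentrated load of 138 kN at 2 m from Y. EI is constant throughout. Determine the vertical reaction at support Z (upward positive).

Release continuity at Y by inserting a hinge; the redundant is the internal moment M_Y. The primary structure is two simply-supported spans XY and YZ.
End slopes at the hinge Y, treating each span as simply supported:
  span XY: triangular load, peak 12: 7w₀L³/(360EI) = 270.1/EI
  span YZ: point load 138 at a = 2: Pab(L + b)/(6LEI) = 220.8/EI
  relative rotation θ_0 = (270.1 + 220.8)/EI = 490.9/EI
A unit hogging moment at Y produces rotation L₁/(3EI) + L₂/(3EI) = 5.167/EI.
Slope continuity at Y: θ_0 = M_Y·5.167/EI, so M_Y = 490.9/5.167 = 95.02 kN·m (hogging).
Span YZ, ΣM about Z: R_Y^{YZ}·5 = 414 + 95.02, so R_Y^{YZ} = 101.8 kN and R_Z = 138 − 101.8 = 36.2 kN.

R_Z = 36.2 kN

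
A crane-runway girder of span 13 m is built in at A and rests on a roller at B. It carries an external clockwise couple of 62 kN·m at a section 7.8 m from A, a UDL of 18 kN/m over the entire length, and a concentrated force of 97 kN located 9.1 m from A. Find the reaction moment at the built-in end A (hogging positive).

Remove the prop at B; the released (primary) structure is a cantilever built in at A.
Primary-structure tip deflection at B by superposition:
  clockwise couple 62 at a = 7.8: M₀a(2L − a)/(2EI) = 4401/EI
  UDL 18: wL⁴/(8EI) = 64262/EI
  point load 97 at a = 9.1: Pa²(3L − a)/(6EI) = 40029/EI
  δ_0 = 108692/EI
Tip deflection under a unit load at B: L³/(3EI) = 732.3/EI.
The prop prevents deflection at B: R_B = δ_0/δ_{BB} = 108692/732.3 = 148.4 kN.
Moment equilibrium about A: M_A = Σ(load moments about A) − R_B·L = 2466 − 148.4×13 = 536.3 kN·m.

M_A = 536.3 kN·m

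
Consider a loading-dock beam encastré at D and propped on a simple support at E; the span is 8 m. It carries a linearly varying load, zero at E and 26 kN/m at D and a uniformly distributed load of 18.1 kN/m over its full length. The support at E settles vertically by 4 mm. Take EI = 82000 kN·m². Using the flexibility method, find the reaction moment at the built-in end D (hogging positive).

Choose R_E as the redundant. The primary structure is the cantilever fixed at D.
Free-end deflection of the primary structure under the applied loading (downward +):
  triangular load, peak 26 at the fixed end: w₀L⁴/(30EI) = 3550/EI
  UDL 18.1: wL⁴/(8EI) = 9267/EI
  δ_0 = 12817/EI
Tip deflection under a unit load at E: L³/(3EI) = 170.7/EI.
With EI = 82000 kN·m²: δ_0 = 0.15631 m and δ_{EE} = 0.002081 m/kN.
Compatibility — the beam at E must follow the support down by 0.004 m: δ_0 − R_E·δ_{EE} = 0.004, so R_E = (0.15631 − 0.004)/0.002081 = 73.18 kN.
Moment equilibrium about D: M_D = Σ(load moments about D) − R_E·L = 856.5 − 73.18×8 = 271.1 kN·m.

M_D = 271.1 kN·m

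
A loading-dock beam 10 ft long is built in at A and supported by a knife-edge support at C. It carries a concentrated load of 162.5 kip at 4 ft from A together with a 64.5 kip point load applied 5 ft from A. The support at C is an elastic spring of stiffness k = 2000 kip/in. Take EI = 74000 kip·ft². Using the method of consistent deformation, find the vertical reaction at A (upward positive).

R_A = 173.5 kip

Take the reaction at C as the redundant and release it; the primary structure is a cantilever fixed at A.
Free-end deflection of the primary structure under the applied loading (downward +):
  point load 162.5 at a = 4: Pa²(3L − a)/(6EI) = 11267/EI
  point load 64.5 at a = 5: Pa²(3L − a)/(6EI) = 6719/EI
  δ_0 = 17985/EI
Flexibility coefficient — unit upward force at C: δ_{CC} = L³/(3EI) = 333.3/EI.
With EI = 74000 kip·ft²: δ_0 = 0.24305 ft and δ_{CC} = 0.004505 ft/kip.
Compatibility — the spring shortens by R_C/k under the reaction it provides: δ_0 − R_C·δ_{CC} = R_C/k. With 1/k = 1/(2000×12) ft/kip = 0.000042 ft/kip, R_C = δ_0 / (δ_{CC} + 1/k) = 0.24305 / (0.004505 + 0.000042) = 53.46 kip.
Vertical equilibrium: R_A = ΣP − R_C = 227 − 53.46 = 173.5 kip.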